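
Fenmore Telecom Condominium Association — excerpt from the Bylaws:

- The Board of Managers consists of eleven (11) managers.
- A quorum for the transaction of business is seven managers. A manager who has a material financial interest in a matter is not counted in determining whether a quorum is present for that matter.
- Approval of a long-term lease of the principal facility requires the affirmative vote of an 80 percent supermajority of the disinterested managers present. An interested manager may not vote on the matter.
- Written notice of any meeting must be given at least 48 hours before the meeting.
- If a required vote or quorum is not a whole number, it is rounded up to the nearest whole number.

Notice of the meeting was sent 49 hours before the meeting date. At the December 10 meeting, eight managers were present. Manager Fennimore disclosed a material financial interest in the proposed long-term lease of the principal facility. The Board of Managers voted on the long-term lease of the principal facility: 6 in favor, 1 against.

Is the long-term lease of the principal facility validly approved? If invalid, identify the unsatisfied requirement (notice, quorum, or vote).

Notice: 49 hours given; 48 required (49 ≥ 48). Satisfied.
Quorum: 8 present, but the 1 interested manager does not count, leaving 7. Quorum is 7. Satisfied.
Vote: the long-term lease of the principal facility requires four-fifths of the disinterested managers present (8 − 1 = 7). 4/5 of 7 = 5.60, rounded up to 6, so 6 affirmative votes are needed; 6 voted in favor. Satisfied.

Valid — all requirements satisfied.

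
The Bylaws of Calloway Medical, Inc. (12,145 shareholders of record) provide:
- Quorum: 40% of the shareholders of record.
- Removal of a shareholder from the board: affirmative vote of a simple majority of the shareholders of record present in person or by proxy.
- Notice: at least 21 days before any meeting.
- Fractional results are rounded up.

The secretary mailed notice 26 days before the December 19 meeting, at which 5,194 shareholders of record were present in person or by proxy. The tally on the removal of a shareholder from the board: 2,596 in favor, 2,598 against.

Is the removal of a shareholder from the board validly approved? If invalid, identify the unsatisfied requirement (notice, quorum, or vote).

Notice: 26 days given; 21 required. Satisfied.
Quorum: 40% of 12,145 = 4,858; 5,194 present. Satisfied.
Vote: requires a majority of those present (5,194); a majority of 5194 is 2598, so 2,598 needed; 2,596 in favor. Not satisfied.

Invalid — vote requirement not satisfied.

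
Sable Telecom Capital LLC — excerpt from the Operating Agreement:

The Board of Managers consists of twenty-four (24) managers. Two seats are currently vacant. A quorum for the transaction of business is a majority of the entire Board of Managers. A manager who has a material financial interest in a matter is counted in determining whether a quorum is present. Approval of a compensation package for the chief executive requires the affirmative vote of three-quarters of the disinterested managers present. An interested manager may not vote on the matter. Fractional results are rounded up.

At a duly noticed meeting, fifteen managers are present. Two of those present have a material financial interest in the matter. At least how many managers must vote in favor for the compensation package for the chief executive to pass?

The compensation package for the chief executive requires three-fourths of the disinterested managers present (15 − 2 = 13).
3/4 of 13 = 9.75, rounded up to 10.

10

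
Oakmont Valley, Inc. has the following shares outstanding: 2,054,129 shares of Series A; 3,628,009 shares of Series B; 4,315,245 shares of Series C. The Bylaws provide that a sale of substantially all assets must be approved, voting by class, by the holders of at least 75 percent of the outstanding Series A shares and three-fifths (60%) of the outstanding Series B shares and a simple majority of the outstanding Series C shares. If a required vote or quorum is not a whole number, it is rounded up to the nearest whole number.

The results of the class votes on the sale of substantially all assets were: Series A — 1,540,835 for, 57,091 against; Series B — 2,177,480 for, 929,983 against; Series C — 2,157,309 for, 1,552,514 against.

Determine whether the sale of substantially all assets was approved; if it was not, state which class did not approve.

Not approved — the Series C shares did not give the required vote.

Series A: 3/4 of 2054129 = 1540596.75, rounded up to 1540597; 1,540,597 required, 1,540,835 in favor — approved.
Series B: 3/5 of 3628009 = 2176805.40, rounded up to 2176806; 2,176,806 required, 2,177,480 in favor — approved.
Series C: a majority of 4315245 is 2157623; 2,157,623 required, 2,157,309 in favor — not approved.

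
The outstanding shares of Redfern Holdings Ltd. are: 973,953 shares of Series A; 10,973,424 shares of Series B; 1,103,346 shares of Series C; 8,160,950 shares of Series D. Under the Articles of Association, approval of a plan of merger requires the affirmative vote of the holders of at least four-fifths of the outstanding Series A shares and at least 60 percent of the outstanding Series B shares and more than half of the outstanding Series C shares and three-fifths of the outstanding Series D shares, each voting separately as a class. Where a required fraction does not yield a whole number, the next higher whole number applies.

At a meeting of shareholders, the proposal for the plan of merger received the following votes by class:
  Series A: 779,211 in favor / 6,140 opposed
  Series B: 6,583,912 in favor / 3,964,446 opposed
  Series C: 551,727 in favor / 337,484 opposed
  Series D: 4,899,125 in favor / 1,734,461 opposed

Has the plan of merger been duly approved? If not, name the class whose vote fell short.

Not approved — the Series B shares did not give the required vote.

Series A: 4/5 of 973953 = 779162.40, rounded up to 779163; 779,163 required, 779,211 in favor — approved.
Series B: 3/5 of 10973424 = 6584054.40, rounded up to 6584055; 6,584,055 required, 6,583,912 in favor — not approved.
Series C: a majority of 1103346 is 551674; 551,674 required, 551,727 in favor — approved.
Series D: 3/5 of 8160950 = 4896570; 4,896,570 required, 4,899,125 in favor — approved.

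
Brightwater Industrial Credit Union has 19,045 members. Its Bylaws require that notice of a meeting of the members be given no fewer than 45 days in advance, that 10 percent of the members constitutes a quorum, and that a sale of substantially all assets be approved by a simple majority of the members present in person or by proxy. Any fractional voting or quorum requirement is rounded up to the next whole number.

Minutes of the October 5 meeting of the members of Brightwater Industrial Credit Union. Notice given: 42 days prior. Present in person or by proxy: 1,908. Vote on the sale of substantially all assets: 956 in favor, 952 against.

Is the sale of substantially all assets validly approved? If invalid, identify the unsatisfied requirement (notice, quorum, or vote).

Notice: 42 days given; 45 required. Not satisfied.
Quorum: 10% of 19,045 = 1,904.50, rounded up to 1,905; 1,908 present. Satisfied.
Vote: requires a majority of those present (1,908); a majority of 1908 is 955, so 955 needed; 956 in favor. Satisfied.

Invalid — notice requirement not satisfied.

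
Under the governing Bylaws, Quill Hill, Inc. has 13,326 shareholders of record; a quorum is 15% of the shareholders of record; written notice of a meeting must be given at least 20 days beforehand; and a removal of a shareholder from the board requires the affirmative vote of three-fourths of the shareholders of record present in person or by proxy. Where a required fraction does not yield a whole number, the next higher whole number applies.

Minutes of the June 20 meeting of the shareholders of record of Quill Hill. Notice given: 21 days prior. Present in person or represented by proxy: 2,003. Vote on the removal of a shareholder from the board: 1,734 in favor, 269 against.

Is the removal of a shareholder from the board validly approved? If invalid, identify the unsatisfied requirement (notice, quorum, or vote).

Notice: 21 days given; 20 required. Satisfied.
Quorum: 15% of 13,326 = 1,998.90, rounded up to 1,999; 2,003 present. Satisfied.
Vote: requires three-fourths of those present (2,003); 3/4 of 2003 = 1502.25, rounded up to 1503, so 1,503 needed; 1,734 in favor. Satisfied.

Valid — all requirements satisfied.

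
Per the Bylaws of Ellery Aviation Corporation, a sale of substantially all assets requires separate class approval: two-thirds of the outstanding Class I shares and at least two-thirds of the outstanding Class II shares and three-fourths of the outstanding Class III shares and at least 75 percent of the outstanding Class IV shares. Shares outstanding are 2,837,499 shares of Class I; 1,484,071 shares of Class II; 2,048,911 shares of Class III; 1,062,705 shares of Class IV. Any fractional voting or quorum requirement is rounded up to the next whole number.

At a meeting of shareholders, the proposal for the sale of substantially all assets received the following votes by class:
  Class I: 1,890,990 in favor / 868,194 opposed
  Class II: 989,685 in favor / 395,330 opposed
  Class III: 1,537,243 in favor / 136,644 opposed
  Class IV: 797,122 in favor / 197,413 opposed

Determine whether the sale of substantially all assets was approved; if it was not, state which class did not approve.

Class I: 2/3 of 2837499 = 1891666; 1,891,666 required, 1,890,990 in favor — not approved.
Class II: 2/3 of 1484071 = 989380.67, rounded up to 989381; 989,381 required, 989,685 in favor — approved.
Class III: 3/4 of 2048911 = 1536683.25, rounded up to 1536684; 1,536,684 required, 1,537,243 in favor — approved.
Class IV: 3/4 of 1062705 = 797028.75, rounded up to 797029; 797,029 required, 797,122 in favor — approved.

Not approved — the Class I shares did not give the required vote.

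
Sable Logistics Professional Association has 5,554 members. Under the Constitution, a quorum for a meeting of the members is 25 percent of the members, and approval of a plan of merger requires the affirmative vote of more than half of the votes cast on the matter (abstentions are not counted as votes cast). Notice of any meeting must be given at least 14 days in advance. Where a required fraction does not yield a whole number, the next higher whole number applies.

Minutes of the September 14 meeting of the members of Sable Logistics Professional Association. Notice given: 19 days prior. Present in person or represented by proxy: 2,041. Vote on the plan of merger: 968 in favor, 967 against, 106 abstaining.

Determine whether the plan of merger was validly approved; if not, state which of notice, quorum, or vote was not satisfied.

Notice: 19 days given; 14 required. Satisfied.
Quorum: 25% of 5,554 = 1,388.50, rounded up to 1,389; 2,041 present. Satisfied.
Vote: requires a majority of the votes cast (2,041 − 106 abstaining = 1,935); a majority of 1935 is 968, so 968 needed; 968 in favor. Satisfied.

Valid — all requirements satisfied.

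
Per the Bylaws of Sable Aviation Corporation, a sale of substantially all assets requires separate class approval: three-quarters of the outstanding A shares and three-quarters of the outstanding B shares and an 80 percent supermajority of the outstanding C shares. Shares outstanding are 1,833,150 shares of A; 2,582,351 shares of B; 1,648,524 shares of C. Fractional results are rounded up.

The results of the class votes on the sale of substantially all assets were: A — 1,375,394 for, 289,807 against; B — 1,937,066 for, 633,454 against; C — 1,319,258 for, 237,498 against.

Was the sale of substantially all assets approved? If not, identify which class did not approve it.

Approved — every class gave the required vote.

A: 3/4 of 1833150 = 1374862.50, rounded up to 1374863; 1,374,863 required, 1,375,394 in favor — approved.
B: 3/4 of 2582351 = 1936763.25, rounded up to 1936764; 1,936,764 required, 1,937,066 in favor — approved.
C: 4/5 of 1648524 = 1318819.20, rounded up to 1318820; 1,318,820 required, 1,319,258 in favor — approved.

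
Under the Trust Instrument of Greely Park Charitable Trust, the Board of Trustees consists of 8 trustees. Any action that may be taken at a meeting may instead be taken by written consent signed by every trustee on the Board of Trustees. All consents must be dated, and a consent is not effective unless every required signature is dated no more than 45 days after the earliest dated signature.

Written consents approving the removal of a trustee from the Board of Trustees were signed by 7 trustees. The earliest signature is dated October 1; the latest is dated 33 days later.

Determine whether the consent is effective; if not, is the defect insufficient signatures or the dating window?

Not effective — insufficient signatures.

Signatures required: every one of 8 — unanimous means all 8, so 8 needed; 7 signed. Insufficient.
Dating window: the latest signature is 33 days after the earliest; the limit is 45 days. Within the window.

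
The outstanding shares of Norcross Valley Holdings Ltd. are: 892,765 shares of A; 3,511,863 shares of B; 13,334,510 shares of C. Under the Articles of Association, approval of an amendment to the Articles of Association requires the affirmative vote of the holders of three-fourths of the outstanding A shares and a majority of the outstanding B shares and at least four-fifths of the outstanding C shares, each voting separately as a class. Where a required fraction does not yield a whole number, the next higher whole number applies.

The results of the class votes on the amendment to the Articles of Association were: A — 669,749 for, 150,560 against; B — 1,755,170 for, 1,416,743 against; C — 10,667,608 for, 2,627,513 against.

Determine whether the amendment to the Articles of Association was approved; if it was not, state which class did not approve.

A: 3/4 of 892765 = 669573.75, rounded up to 669574; 669,574 required, 669,749 in favor — approved.
B: a majority of 3511863 is 1755932; 1,755,932 required, 1,755,170 in favor — not approved.
C: 4/5 of 13334510 = 10667608; 10,667,608 required, 10,667,608 in favor — approved.

Not approved — the B shares did not give the required vote.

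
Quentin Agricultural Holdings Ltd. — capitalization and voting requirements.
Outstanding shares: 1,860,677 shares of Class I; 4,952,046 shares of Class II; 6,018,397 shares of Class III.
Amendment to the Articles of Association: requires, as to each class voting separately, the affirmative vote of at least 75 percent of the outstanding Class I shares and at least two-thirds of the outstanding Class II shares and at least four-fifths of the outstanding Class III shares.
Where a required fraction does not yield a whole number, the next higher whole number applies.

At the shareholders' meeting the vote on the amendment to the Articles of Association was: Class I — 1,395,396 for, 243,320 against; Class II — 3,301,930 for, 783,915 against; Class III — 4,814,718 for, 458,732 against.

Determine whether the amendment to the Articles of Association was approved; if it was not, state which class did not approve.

Not approved — the Class I shares did not give the required vote.

Class I: 3/4 of 1860677 = 1395507.75, rounded up to 1395508; 1,395,508 required, 1,395,396 in favor — not approved.
Class II: 2/3 of 4952046 = 3301364; 3,301,364 required, 3,301,930 in favor — approved.
Class III: 4/5 of 6018397 = 4814717.60, rounded up to 4814718; 4,814,718 required, 4,814,718 in favor — approved.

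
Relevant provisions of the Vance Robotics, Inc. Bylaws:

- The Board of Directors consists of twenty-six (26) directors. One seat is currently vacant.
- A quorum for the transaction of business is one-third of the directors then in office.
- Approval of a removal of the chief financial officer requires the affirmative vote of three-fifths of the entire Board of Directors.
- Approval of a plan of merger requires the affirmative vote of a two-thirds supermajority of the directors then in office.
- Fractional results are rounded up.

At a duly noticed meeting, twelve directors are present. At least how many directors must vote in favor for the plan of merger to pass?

The plan of merger requires two-thirds of the directors then in office (25).
2/3 of 25 = 16.67, rounded up to 17.
(Only 12 can vote, so the plan of merger cannot pass at this meeting, but the required vote is still 17.)

17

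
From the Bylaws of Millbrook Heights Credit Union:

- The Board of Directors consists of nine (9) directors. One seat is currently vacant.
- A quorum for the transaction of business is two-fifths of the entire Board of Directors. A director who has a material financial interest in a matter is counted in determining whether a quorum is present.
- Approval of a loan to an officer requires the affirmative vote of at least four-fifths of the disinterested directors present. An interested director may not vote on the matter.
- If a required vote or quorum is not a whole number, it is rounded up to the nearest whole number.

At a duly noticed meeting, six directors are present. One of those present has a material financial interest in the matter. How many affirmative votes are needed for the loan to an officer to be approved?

4

The loan to an officer requires four-fifths of the disinterested directors present (6 − 1 = 5).
4/5 of 5 = 4.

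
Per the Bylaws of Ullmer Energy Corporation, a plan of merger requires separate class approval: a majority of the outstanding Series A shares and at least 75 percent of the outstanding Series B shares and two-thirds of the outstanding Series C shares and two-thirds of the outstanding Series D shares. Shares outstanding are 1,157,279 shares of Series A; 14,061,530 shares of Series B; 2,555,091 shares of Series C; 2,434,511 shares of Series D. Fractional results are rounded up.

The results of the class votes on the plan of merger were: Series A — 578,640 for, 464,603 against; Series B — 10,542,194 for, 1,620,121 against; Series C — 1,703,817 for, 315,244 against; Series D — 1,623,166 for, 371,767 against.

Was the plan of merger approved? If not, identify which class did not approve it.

Series A: a majority of 1157279 is 578640; 578,640 required, 578,640 in favor — approved.
Series B: 3/4 of 14061530 = 10546147.50, rounded up to 10546148; 10,546,148 required, 10,542,194 in favor — not approved.
Series C: 2/3 of 2555091 = 1703394; 1,703,394 required, 1,703,817 in favor — approved.
Series D: 2/3 of 2434511 = 1623007.33, rounded up to 1623008; 1,623,008 required, 1,623,166 in favor — approved.

Not approved — the Series B shares did not give the required vote.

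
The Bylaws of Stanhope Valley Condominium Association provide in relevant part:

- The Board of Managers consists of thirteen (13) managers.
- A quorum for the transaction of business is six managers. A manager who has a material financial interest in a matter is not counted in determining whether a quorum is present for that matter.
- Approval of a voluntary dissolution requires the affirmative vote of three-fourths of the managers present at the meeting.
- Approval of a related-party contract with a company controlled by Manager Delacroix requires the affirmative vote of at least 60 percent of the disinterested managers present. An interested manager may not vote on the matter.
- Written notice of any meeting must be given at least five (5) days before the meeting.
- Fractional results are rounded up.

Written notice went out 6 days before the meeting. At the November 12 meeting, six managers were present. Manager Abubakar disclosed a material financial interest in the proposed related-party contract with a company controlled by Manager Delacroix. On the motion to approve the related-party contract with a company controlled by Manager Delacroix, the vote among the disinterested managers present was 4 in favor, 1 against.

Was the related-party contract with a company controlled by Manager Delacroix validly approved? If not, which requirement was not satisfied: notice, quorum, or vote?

Notice: 6 days given; 5 required (6 ≥ 5). Satisfied.
Quorum: 6 present, but the 1 interested manager does not count, leaving 5. Quorum is 6. Not satisfied.
Vote: the related-party contract with a company controlled by Manager Delacroix requires three-fifths of the disinterested managers present (6 − 1 = 5). 3/5 of 5 = 3, so 3 affirmative votes are needed; 4 voted in favor. Satisfied. (Moot — without a quorum no business can be validly transacted.)

Invalid — quorum requirement not satisfied.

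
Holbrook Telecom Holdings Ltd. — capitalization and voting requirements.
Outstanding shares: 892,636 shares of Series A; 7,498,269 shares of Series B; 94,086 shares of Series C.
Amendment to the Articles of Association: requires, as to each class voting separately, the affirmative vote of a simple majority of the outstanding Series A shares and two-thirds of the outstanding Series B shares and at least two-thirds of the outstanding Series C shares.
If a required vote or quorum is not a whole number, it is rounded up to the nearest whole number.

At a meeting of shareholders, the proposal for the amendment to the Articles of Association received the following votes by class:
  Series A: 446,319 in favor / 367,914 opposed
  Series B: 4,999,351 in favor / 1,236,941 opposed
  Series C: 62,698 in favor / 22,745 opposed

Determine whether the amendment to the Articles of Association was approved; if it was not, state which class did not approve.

Not approved — the Series C shares did not give the required vote.

Series A: a majority of 892636 is 446319; 446,319 required, 446,319 in favor — approved.
Series B: 2/3 of 7498269 = 4998846; 4,998,846 required, 4,999,351 in favor — approved.
Series C: 2/3 of 94086 = 62724; 62,724 required, 62,698 in favor — not approved.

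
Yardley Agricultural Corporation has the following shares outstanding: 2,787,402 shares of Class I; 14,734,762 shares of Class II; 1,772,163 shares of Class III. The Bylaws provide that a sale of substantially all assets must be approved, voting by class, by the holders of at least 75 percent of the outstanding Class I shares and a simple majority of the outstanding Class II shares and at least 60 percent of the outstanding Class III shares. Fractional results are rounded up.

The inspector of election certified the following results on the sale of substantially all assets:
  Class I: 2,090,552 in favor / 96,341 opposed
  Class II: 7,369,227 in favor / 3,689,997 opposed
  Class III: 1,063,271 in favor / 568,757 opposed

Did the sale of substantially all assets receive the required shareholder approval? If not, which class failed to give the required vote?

Not approved — the Class III shares did not give the required vote.

Class I: 3/4 of 2787402 = 2090551.50, rounded up to 2090552; 2,090,552 required, 2,090,552 in favor — approved.
Class II: a majority of 14734762 is 7367382; 7,367,382 required, 7,369,227 in favor — approved.
Class III: 3/5 of 1772163 = 1063297.80, rounded up to 1063298; 1,063,298 required, 1,063,271 in favor — not approved.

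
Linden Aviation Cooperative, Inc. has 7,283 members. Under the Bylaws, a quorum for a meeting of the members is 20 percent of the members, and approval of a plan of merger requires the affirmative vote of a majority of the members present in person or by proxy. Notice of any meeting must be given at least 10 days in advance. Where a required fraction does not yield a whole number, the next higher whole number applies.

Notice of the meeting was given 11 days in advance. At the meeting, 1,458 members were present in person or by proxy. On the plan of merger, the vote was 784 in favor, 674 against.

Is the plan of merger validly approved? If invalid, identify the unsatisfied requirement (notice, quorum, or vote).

Notice: 11 days given; 10 required. Satisfied.
Quorum: 20% of 7,283 = 1,456.60, rounded up to 1,457; 1,458 present. Satisfied.
Vote: requires a majority of those present (1,458); a majority of 1458 is 730, so 730 needed; 784 in favor. Satisfied.

Valid — all requirements satisfied.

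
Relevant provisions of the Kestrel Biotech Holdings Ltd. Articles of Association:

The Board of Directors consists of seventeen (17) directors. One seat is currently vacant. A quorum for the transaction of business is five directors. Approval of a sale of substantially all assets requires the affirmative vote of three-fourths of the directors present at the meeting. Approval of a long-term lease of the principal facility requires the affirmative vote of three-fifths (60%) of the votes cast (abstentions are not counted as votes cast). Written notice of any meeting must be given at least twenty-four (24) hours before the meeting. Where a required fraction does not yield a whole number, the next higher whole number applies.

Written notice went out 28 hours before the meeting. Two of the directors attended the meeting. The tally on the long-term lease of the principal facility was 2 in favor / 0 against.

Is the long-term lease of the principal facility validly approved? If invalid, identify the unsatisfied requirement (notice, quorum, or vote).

Notice: 28 hours given; 24 required (28 ≥ 24). Satisfied.
Quorum: 2 present; quorum is 5. Not satisfied.
Vote: the long-term lease of the principal facility requires three-fifths of the votes cast (2). 3/5 of 2 = 1.20, rounded up to 2, so 2 affirmative votes are needed; 2 voted in favor. Satisfied. (Moot — without a quorum no business can be validly transacted.)

Invalid — quorum requirement not satisfied.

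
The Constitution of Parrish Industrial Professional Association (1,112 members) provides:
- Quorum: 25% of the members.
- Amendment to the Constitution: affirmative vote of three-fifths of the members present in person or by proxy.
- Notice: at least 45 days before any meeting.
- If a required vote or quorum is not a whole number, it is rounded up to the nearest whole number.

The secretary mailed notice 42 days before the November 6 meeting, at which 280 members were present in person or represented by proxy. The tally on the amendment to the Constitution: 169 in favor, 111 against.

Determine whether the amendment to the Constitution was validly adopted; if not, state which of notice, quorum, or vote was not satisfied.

Invalid — notice requirement not satisfied.

Notice: 42 days given; 45 required. Not satisfied.
Quorum: 25% of 1,112 = 278; 280 present. Satisfied.
Vote: requires three-fifths of those present (280); 3/5 of 280 = 168, so 168 needed; 169 in favor. Satisfied.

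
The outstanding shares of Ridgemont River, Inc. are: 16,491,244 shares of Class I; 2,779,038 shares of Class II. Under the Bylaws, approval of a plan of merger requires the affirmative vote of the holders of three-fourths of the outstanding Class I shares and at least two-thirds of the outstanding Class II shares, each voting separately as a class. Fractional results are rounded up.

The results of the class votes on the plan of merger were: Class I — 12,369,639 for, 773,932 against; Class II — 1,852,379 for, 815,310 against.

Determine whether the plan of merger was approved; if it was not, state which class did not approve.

Not approved — the Class II shares did not give the required vote.

Class I: 3/4 of 16491244 = 12368433; 12,368,433 required, 12,369,639 in favor — approved.
Class II: 2/3 of 2779038 = 1852692; 1,852,692 required, 1,852,379 in favor — not approved.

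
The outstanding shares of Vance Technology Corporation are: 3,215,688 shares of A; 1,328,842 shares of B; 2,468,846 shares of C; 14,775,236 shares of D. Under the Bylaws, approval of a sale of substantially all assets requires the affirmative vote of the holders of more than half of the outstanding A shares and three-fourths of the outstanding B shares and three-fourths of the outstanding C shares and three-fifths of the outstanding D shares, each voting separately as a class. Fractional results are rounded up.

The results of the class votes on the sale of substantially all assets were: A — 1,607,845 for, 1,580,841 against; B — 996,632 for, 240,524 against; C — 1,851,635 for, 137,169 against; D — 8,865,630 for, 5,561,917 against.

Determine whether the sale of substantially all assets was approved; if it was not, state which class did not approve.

A: a majority of 3215688 is 1607845; 1,607,845 required, 1,607,845 in favor — approved.
B: 3/4 of 1328842 = 996631.50, rounded up to 996632; 996,632 required, 996,632 in favor — approved.
C: 3/4 of 2468846 = 1851634.50, rounded up to 1851635; 1,851,635 required, 1,851,635 in favor — approved.
D: 3/5 of 14775236 = 8865141.60, rounded up to 8865142; 8,865,142 required, 8,865,630 in favor — approved.

Approved — every class gave the required vote.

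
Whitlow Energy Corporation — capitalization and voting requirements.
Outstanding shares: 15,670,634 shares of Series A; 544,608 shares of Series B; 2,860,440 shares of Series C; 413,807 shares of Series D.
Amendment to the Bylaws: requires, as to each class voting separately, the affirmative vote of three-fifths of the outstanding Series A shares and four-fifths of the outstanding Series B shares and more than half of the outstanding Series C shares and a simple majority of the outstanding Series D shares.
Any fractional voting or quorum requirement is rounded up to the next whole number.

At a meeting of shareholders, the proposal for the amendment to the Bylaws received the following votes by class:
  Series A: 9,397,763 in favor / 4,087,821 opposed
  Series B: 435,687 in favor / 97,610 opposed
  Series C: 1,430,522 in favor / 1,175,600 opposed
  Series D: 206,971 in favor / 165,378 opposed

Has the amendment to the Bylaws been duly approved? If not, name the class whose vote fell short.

Not approved — the Series A shares did not give the required vote.

Series A: 3/5 of 15670634 = 9402380.40, rounded up to 9402381; 9,402,381 required, 9,397,763 in favor — not approved.
Series B: 4/5 of 544608 = 435686.40, rounded up to 435687; 435,687 required, 435,687 in favor — approved.
Series C: a majority of 2860440 is 1430221; 1,430,221 required, 1,430,522 in favor — approved.
Series D: a majority of 413807 is 206904; 206,904 required, 206,971 in favor — approved.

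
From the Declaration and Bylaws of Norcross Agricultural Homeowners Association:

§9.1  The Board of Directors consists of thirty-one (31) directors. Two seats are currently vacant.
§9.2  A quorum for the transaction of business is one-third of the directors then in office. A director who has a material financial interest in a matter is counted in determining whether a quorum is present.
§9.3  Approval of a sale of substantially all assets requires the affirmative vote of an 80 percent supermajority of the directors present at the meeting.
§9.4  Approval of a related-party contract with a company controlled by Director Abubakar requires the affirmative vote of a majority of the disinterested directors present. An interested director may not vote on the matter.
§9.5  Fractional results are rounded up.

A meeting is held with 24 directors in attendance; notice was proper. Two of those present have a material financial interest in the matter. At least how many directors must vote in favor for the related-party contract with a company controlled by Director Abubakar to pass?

The related-party contract with a company controlled by Director Abubakar requires a majority of the disinterested directors present (24 − 2 = 22).
A majority of 22 is 12.

12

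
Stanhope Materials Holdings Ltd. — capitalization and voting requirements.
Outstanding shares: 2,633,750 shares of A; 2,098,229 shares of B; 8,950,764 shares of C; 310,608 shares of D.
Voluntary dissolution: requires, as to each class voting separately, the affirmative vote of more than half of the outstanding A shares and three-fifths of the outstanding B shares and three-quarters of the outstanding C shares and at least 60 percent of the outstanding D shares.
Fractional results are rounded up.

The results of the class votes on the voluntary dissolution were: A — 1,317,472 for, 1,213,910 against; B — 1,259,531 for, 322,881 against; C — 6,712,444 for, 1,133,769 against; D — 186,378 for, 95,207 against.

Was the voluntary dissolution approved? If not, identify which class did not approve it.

Not approved — the C shares did not give the required vote.

A: a majority of 2633750 is 1316876; 1,316,876 required, 1,317,472 in favor — approved.
B: 3/5 of 2098229 = 1258937.40, rounded up to 1258938; 1,258,938 required, 1,259,531 in favor — approved.
C: 3/4 of 8950764 = 6713073; 6,713,073 required, 6,712,444 in favor — not approved.
D: 3/5 of 310608 = 186364.80, rounded up to 186365; 186,365 required, 186,378 in favor — approved.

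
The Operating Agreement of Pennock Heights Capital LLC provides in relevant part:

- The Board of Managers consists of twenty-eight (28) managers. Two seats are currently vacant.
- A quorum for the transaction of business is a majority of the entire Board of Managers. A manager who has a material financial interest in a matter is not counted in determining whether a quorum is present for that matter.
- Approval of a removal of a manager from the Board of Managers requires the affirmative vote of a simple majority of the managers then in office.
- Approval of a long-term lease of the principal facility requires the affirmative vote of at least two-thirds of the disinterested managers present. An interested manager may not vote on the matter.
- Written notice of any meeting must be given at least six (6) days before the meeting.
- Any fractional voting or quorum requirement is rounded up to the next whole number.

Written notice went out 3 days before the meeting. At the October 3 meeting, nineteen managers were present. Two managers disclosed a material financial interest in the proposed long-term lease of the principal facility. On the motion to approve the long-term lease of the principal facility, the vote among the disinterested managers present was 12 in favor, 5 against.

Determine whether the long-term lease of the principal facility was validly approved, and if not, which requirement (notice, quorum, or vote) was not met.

Notice: 3 days given; 6 required (3 < 6). Not satisfied.
Quorum: 19 present, but the 2 interested managers do not count, leaving 17. Quorum is 15. Satisfied.
Vote: the long-term lease of the principal facility requires two-thirds of the disinterested managers present (19 − 2 = 17). 2/3 of 17 = 11.33, rounded up to 12, so 12 affirmative votes are needed; 12 voted in favor. Satisfied.

Invalid — notice requirement not satisfied.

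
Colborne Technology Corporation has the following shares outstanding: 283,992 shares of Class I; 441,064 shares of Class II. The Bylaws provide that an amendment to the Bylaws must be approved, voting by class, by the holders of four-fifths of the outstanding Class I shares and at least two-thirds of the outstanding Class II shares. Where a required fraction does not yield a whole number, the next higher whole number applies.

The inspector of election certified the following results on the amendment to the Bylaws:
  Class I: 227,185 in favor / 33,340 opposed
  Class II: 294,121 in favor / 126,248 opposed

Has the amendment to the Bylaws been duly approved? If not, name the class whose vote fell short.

Not approved — the Class I shares did not give the required vote.

Class I: 4/5 of 283992 = 227193.60, rounded up to 227194; 227,194 required, 227,185 in favor — not approved.
Class II: 2/3 of 441064 = 294042.67, rounded up to 294043; 294,043 required, 294,121 in favor — approved.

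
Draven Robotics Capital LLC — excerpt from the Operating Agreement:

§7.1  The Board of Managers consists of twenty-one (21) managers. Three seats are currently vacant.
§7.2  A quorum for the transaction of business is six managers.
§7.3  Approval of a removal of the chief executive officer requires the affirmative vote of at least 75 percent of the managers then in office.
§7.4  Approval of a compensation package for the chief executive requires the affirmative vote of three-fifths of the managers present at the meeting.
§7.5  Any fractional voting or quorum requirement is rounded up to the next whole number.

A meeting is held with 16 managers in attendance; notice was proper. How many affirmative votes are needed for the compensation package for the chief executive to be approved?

The compensation package for the chief executive requires three-fifths of the managers present (16).
3/5 of 16 = 9.60, rounded up to 10.

10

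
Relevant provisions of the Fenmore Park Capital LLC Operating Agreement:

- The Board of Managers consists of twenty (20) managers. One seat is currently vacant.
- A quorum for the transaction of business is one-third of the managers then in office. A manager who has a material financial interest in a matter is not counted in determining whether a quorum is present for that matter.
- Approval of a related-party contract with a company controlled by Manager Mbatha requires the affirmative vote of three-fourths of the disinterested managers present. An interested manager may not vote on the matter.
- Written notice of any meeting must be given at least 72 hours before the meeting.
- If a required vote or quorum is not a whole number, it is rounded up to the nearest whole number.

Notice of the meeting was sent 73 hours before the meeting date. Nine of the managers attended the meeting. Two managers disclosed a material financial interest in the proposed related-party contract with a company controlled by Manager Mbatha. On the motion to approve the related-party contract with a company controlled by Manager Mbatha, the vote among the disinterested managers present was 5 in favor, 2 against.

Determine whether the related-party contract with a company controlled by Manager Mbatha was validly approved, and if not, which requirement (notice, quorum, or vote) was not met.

Invalid — vote requirement not satisfied.

Notice: 73 hours given; 72 required (73 ≥ 72). Satisfied.
Quorum: 9 present, but the 2 interested managers do not count, leaving 7. Quorum is 7. Satisfied.
Vote: the related-party contract with a company controlled by Manager Mbatha requires three-fourths of the disinterested managers present (9 − 2 = 7). 3/4 of 7 = 5.25, rounded up to 6, so 6 affirmative votes are needed; 5 voted in favor. Not satisfied.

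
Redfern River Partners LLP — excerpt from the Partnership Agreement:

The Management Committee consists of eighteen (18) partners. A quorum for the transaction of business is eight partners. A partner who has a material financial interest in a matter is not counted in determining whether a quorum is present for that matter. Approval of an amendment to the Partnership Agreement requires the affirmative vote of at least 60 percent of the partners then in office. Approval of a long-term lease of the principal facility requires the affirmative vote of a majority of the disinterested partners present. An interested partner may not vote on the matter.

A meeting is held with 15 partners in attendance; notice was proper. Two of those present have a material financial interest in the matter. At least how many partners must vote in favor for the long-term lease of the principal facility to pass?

7

The long-term lease of the principal facility requires a majority of the disinterested partners present (15 − 2 = 13).
A majority of 13 is 7.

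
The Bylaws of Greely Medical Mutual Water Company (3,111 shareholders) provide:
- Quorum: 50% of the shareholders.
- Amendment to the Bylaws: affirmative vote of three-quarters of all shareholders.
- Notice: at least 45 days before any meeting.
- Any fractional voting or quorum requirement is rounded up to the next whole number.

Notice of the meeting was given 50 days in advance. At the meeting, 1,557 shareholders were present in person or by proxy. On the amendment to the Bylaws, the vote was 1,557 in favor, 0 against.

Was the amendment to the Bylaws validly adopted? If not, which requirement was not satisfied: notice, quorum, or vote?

Invalid — vote requirement not satisfied.

Notice: 50 days given; 45 required. Satisfied.
Quorum: 50% of 3,111 = 1,555.50, rounded up to 1,556; 1,557 present. Satisfied.
Vote: requires three-fourths of all shareholders (3,111); 3/4 of 3111 = 2333.25, rounded up to 2334, so 2,334 needed; 1,557 in favor. Not satisfied.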